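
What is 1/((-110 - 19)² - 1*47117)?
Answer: -1/30476 ≈ -3.2813e-5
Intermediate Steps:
1/((-110 - 19)² - 1*47117) = 1/((-129)² - 47117) = 1/(16641 - 47117) = 1/(-30476) = -1/30476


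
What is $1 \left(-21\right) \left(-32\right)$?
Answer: $672$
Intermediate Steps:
$1 \left(-21\right) \left(-32\right) = \left(-21\right) \left(-32\right) = 672$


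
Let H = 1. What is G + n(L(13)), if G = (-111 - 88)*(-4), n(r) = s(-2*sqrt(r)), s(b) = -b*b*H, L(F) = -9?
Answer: 832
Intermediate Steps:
s(b) = -b**2 (s(b) = -b*b = -b**2)
n(r) = -4*r (n(r) = -(-2*sqrt(r))**2 = -4*r)
G = 796 (G = -199*(-4) = 796)
G + n(L(13)) = 796 - 4*(-9) = 796 + 36 = 832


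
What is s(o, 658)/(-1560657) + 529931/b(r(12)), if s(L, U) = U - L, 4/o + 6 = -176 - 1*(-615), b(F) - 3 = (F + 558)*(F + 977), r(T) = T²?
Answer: 119294779560287/177263159833515 ≈ 0.67298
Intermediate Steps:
b(F) = 3 + (558 + F)*(977 + F) (b(F) = 3 + (F + 558)*(F + 977) = 3 + (558 + F)*(977 + F))
o = 4/433 (o = 4/(-6 + (-176 - 1*(-615))) = 4/(-6 + (-176 + 615)) = 4/(-6 + 439) = 4/433 ≈ 0.0092379)
s(o, 658)/(-1560657) + 529931/b(r(12)) = (658 - 1*4/433)/(-1560657) + 529931/(545169 + (12²)² + 1535*12²) = (658 - 4/433)*(-1/1560657) + 529931/(545169 + 144² + 1535*144) = (284910/433)*(-1/1560657) + 529931/(545169 + 20736 + 221040) = -94970/225254827 + 529931/786945 = 119294779560287/177263159833515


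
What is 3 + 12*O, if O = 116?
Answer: 1395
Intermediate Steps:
3 + 12*O = 3 + 12*116 = 3 + 1392 = 1395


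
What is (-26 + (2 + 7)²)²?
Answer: 3025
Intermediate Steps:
(-26 + (2 + 7)²)² = (-26 + 9²)² = (-26 + 81)² = 55² = 3025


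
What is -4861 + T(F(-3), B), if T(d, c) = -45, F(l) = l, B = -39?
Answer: -4906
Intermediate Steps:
-4861 + T(F(-3), B) = -4861 - 45 = -4906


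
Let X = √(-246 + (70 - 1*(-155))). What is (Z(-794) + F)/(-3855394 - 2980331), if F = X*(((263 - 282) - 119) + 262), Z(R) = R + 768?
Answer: 2/525825 - 124*I*√21/6835725 ≈ 3.8035e-6 - 8.3128e-5*I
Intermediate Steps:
X = I*√21 (X = √(-246 + (70 + 155)) = √(-246 + 225) = √(-21) = I*√21 ≈ 4.5826*I)
Z(R) = 768 + R
F = 124*I*√21 (F = (I*√21)*(((263 - 282) - 119) + 262) = (I*√21)*((-19 - 119) + 262) = (I*√21)*(-138 + 262) = (I*√21)*124 = 124*I*√21 ≈ 568.24*I)
(Z(-794) + F)/(-3855394 - 2980331) = ((768 - 794) + 124*I*√21)/(-3855394 - 2980331) = (-26 + 124*I*√21)/(-6835725) = (-26 + 124*I*√21)*(-1/6835725) = 2/525825 - 124*I*√21/6835725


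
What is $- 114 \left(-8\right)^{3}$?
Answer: $58368$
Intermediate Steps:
$- 114 \left(-8\right)^{3} = \left(-114\right) \left(-512\right) = 58368$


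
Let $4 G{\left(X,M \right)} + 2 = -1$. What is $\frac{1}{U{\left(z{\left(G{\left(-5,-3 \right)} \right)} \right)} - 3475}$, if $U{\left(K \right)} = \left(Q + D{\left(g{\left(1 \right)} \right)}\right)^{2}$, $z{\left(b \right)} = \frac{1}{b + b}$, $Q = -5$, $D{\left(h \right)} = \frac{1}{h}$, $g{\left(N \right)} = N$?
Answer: $- \frac{1}{3459} \approx -0.0002891$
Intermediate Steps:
$G{\left(X,M \right)} = - \frac{3}{4}$ ($G{\left(X,M \right)} = - \frac{1}{2} + \frac{1}{4} \left(-1\right) = - \frac{1}{2} - \frac{1}{4} = - \frac{3}{4}$)
$z{\left(b \right)} = \frac{1}{2 b}$
$U{\left(K \right)} = 16$ ($U{\left(K \right)} = \left(-5 + 1^{-1}\right)^{2} = \left(-5 + 1\right)^{2} = \left(-4\right)^{2} = 16$)
$\frac{1}{U{\left(z{\left(G{\left(-5,-3 \right)} \right)} \right)} - 3475} = \frac{1}{16 - 3475} = \frac{1}{-3459} = - \frac{1}{3459}$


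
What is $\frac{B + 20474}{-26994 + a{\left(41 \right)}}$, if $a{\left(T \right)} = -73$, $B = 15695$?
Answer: $- \frac{36169}{27067} \approx -1.3363$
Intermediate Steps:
$\frac{B + 20474}{-26994 + a{\left(41 \right)}} = \frac{15695 + 20474}{-26994 - 73} = \frac{36169}{-27067} = 36169 \left(- \frac{1}{27067}\right) = - \frac{36169}{27067}$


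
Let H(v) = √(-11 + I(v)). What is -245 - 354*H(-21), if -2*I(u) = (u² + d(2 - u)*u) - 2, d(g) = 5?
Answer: -245 - 354*I*√178 ≈ -245.0 - 4722.9*I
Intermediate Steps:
I(u) = 1 - 5*u/2 - u²/2 (I(u) = -((u² + 5*u) - 2)/2 = -(-2 + u² + 5*u)/2 = 1 - 5*u/2 - u²/2)
H(v) = √(-10 - 5*v/2 - v²/2) (H(v) = √(-11 + (1 - 5*v/2 - v²/2)) = √(-10 - 5*v/2 - v²/2))
-245 - 354*H(-21) = -245 - 177*√(-40 - 10*(-21) - 2*(-21)²) = -245 - 177*√(-40 + 210 - 2*441) = -245 - 177*√(-40 + 210 - 882) = -245 - 177*√(-712) = -245 - 177*2*I*√178 = -245 - 354*I*√178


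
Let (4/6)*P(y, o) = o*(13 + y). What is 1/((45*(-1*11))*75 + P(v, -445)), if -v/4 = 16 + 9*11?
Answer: 2/522495 ≈ 3.8278e-6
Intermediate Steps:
v = -460 (v = -4*(16 + 9*11) = -4*(16 + 99) = -4*115 = -460)
P(y, o) = 3*o*(13 + y)/2 (P(y, o) = 3*(o*(13 + y))/2 = 3*o*(13 + y)/2)
1/((45*(-1*11))*75 + P(v, -445)) = 1/((45*(-1*11))*75 + (3/2)*(-445)*(13 - 460)) = 1/((45*(-11))*75 + (3/2)*(-445)*(-447)) = 1/(-495*75 + 596745/2) = 1/(-37125 + 596745/2) = 1/(522495/2) = 2/522495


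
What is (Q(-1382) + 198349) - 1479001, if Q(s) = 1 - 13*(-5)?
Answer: -1280586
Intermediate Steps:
Q(s) = 66 (Q(s) = 1 + 65 = 66)
(Q(-1382) + 198349) - 1479001 = (66 + 198349) - 1479001 = 198415 - 1479001 = -1280586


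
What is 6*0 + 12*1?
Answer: 12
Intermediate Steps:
6*0 + 12*1 = 0 + 12 = 12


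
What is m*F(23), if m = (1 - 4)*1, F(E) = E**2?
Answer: -1587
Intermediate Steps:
m = -3 (m = -3*1 = -3)
m*F(23) = -3*23**2 = -3*529 = -1587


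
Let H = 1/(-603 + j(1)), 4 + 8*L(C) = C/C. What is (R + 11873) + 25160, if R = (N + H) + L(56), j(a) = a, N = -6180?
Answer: 74293117/2408 ≈ 30853.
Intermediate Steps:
L(C) = -3/8 (L(C) = -1/2 + (C/C)/8 = -1/2 + (1/8)*1 = -1/2 + 1/8 = -3/8)
H = -1/602 (H = 1/(-603 + 1) = 1/(-602) = -1/602 ≈ -0.0016611)
R = -14882347/2408 (R = (-6180 - 1/602) - 3/8 = -3720361/602 - 3/8 = -14882347/2408 ≈ -6180.4)
(R + 11873) + 25160 = (-14882347/2408 + 11873) + 25160 = 13707837/2408 + 25160 = 74293117/2408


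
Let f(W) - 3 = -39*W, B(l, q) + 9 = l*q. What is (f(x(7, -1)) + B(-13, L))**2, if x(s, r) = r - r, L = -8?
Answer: 9604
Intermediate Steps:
x(s, r) = 0
B(l, q) = -9 + l*q
f(W) = 3 - 39*W
(f(x(7, -1)) + B(-13, L))**2 = ((3 - 39*0) + (-9 - 13*(-8)))**2 = ((3 + 0) + (-9 + 104))**2 = (3 + 95)**2 = 98**2 = 9604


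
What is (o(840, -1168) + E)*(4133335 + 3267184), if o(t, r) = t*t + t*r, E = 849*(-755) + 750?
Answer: -6777136282035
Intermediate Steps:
E = -640245 (E = -640995 + 750 = -640245)
o(t, r) = t² + r*t
(o(840, -1168) + E)*(4133335 + 3267184) = (840*(-1168 + 840) - 640245)*(4133335 + 3267184) = (840*(-328) - 640245)*7400519 = (-275520 - 640245)*7400519 = -915765*7400519 = -6777136282035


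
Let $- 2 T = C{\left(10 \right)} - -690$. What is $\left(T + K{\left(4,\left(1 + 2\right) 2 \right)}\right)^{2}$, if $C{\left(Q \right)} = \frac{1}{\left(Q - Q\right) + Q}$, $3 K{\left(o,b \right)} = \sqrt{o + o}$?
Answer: $\frac{428617409}{3600} - \frac{6901 \sqrt{2}}{15} \approx 1.1841 \cdot 10^{5}$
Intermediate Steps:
$K{\left(o,b \right)} = \frac{\sqrt{2} \sqrt{o}}{3}$ ($K{\left(o,b \right)} = \frac{\sqrt{o + o}}{3} = \frac{\sqrt{2 o}}{3} = \frac{\sqrt{2} \sqrt{o}}{3}$)
$C{\left(Q \right)} = \frac{1}{Q}$ ($C{\left(Q \right)} = \frac{1}{0 + Q} = \frac{1}{Q}$)
$T = - \frac{6901}{20}$ ($T = - \frac{\frac{1}{10} - -690}{2} = - \frac{\frac{1}{10} + 690}{2} = \left(- \frac{1}{2}\right) \frac{6901}{10} = - \frac{6901}{20} \approx -345.05$)
$\left(T + K{\left(4,\left(1 + 2\right) 2 \right)}\right)^{2} = \left(- \frac{6901}{20} + \frac{\sqrt{2} \sqrt{4}}{3}\right)^{2} = \left(- \frac{6901}{20} + \frac{1}{3} \sqrt{2} \cdot 2\right)^{2} = \left(- \frac{6901}{20} + \frac{2 \sqrt{2}}{3}\right)^{2}$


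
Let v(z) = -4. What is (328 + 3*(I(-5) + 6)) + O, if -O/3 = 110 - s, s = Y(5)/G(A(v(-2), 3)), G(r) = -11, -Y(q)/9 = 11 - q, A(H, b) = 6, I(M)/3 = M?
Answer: -157/11 ≈ -14.273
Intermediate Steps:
I(M) = 3*M
Y(q) = -99 + 9*q (Y(q) = -9*(11 - q) = -99 + 9*q)
s = 54/11 (s = (-99 + 9*5)/(-11) = (-99 + 45)*(-1/11) = -54*(-1/11) = 54/11 ≈ 4.9091)
O = -3468/11 (O = -3*(110 - 1*54/11) = -3*(110 - 54/11) = -3*1156/11 = -3468/11 ≈ -315.27)
(328 + 3*(I(-5) + 6)) + O = (328 + 3*(3*(-5) + 6)) - 3468/11 = (328 + 3*(-15 + 6)) - 3468/11 = (328 + 3*(-9)) - 3468/11 = (328 - 27) - 3468/11 = 301 - 3468/11 = -157/11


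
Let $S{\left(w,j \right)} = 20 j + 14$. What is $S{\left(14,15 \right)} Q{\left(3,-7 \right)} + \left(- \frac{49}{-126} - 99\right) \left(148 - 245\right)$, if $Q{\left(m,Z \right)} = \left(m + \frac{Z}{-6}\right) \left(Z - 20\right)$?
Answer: $- \frac{463675}{18} \approx -25760.0$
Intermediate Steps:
$S{\left(w,j \right)} = 14 + 20 j$
$Q{\left(m,Z \right)} = \left(-20 + Z\right) \left(m - \frac{Z}{6}\right)$ ($Q{\left(m,Z \right)} = \left(m + Z \left(- \frac{1}{6}\right)\right) \left(-20 + Z\right) = \left(m - \frac{Z}{6}\right) \left(-20 + Z\right) = \left(-20 + Z\right) \left(m - \frac{Z}{6}\right)$)
$S{\left(14,15 \right)} Q{\left(3,-7 \right)} + \left(- \frac{49}{-126} - 99\right) \left(148 - 245\right) = \left(14 + 20 \cdot 15\right) \left(\left(-20\right) 3 - \frac{\left(-7\right)^{2}}{6} + \frac{10}{3} \left(-7\right) - 21\right) + \left(- \frac{49}{-126} - 99\right) \left(148 - 245\right) = \left(14 + 300\right) \left(-60 - \frac{49}{6} - \frac{70}{3} - 21\right) + \left(\left(-49\right) \left(- \frac{1}{126}\right) - 99\right) \left(-97\right) = 314 \left(-60 - \frac{49}{6} - \frac{70}{3} - 21\right) + \left(\frac{7}{18} - 99\right) \left(-97\right) = 314 \left(- \frac{225}{2}\right) - - \frac{172175}{18} = -35325 + \frac{172175}{18} = - \frac{463675}{18}$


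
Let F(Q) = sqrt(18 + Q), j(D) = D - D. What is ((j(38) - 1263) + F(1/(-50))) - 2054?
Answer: -3317 + sqrt(1798)/10 ≈ -3312.8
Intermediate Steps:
j(D) = 0
((j(38) - 1263) + F(1/(-50))) - 2054 = ((0 - 1263) + sqrt(18 + 1/(-50))) - 2054 = (-1263 + sqrt(18 - 1/50)) - 2054 = (-1263 + sqrt(899/50)) - 2054 = (-1263 + sqrt(1798)/10) - 2054 = -3317 + sqrt(1798)/10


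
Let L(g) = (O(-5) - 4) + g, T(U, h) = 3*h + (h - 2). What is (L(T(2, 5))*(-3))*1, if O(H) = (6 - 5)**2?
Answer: -45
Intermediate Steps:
O(H) = 1 (O(H) = 1**2 = 1)
T(U, h) = -2 + 4*h (T(U, h) = 3*h + (-2 + h) = -2 + 4*h)
L(g) = -3 + g (L(g) = (1 - 4) + g = -3 + g)
(L(T(2, 5))*(-3))*1 = ((-3 + (-2 + 4*5))*(-3))*1 = ((-3 + (-2 + 20))*(-3))*1 = ((-3 + 18)*(-3))*1 = (15*(-3))*1 = -45*1 = -45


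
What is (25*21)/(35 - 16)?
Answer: 525/19 ≈ 27.632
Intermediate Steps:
(25*21)/(35 - 16) = 525/19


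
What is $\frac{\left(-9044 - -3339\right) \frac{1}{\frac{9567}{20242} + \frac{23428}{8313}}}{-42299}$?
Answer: $\frac{959990310930}{23423496228053} \approx 0.040984$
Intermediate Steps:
$\frac{\left(-9044 - -3339\right) \frac{1}{\frac{9567}{20242} + \frac{23428}{8313}}}{-42299} = \frac{-9044 + 3339}{9567 \cdot \frac{1}{20242} + 23428 \cdot \frac{1}{8313}} \left(- \frac{1}{42299}\right) = - \frac{5705}{\frac{9567}{20242} + \frac{23428}{8313}} \left(- \frac{1}{42299}\right) = - \frac{5705}{\frac{553760047}{168271746}} \left(- \frac{1}{42299}\right) = \left(-5705\right) \frac{168271746}{553760047} \left(- \frac{1}{42299}\right) = \left(- \frac{959990310930}{553760047}\right) \left(- \frac{1}{42299}\right) = \frac{959990310930}{23423496228053}$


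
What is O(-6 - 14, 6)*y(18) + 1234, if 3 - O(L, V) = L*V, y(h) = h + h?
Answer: 5662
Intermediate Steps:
y(h) = 2*h
O(L, V) = 3 - L*V
O(-6 - 14, 6)*y(18) + 1234 = (3 - 1*(-6 - 14)*6)*(2*18) + 1234 = (3 - 1*(-20)*6)*36 + 1234 = (3 + 120)*36 + 1234 = 123*36 + 1234 = 4428 + 1234 = 5662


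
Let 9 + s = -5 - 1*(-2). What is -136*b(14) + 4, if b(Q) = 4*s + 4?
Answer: 5988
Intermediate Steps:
s = -12 (s = -9 + (-5 - 1*(-2)) = -9 + (-5 + 2) = -9 - 3 = -12)
b(Q) = -44 (b(Q) = 4*(-12) + 4 = -48 + 4 = -44)
-136*b(14) + 4 = -136*(-44) + 4 = 5984 + 4 = 5988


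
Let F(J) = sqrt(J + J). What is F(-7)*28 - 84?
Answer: -84 + 28*I*sqrt(14) ≈ -84.0 + 104.77*I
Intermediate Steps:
F(J) = sqrt(2)*sqrt(J) (F(J) = sqrt(2*J) = sqrt(2)*sqrt(J))
F(-7)*28 - 84 = (sqrt(2)*sqrt(-7))*28 - 84 = (sqrt(2)*(I*sqrt(7)))*28 - 84 = (I*sqrt(14))*28 - 84 = 28*I*sqrt(14) - 84 = -84 + 28*I*sqrt(14)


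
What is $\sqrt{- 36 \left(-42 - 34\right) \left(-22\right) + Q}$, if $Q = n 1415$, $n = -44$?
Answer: $22 i \sqrt{253} \approx 349.93 i$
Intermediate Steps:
$Q = -62260$ ($Q = \left(-44\right) 1415 = -62260$)
$\sqrt{- 36 \left(-42 - 34\right) \left(-22\right) + Q} = \sqrt{- 36 \left(-42 - 34\right) \left(-22\right) - 62260} = \sqrt{- 36 \left(\left(-76\right) \left(-22\right)\right) - 62260} = \sqrt{\left(-36\right) 1672 - 62260} = \sqrt{-60192 - 62260} = \sqrt{-122452} = 22 i \sqrt{253}$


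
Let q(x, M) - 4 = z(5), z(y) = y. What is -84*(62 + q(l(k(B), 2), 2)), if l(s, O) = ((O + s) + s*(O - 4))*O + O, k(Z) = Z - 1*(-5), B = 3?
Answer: -5964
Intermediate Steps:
k(Z) = 5 + Z (k(Z) = Z + 5 = 5 + Z)
l(s, O) = O + O*(O + s + s*(-4 + O)) (l(s, O) = ((O + s) + s*(-4 + O))*O + O = (O + s + s*(-4 + O))*O + O = O*(O + s + s*(-4 + O)) + O = O + O*(O + s + s*(-4 + O)))
q(x, M) = 9 (q(x, M) = 4 + 5 = 9)
-84*(62 + q(l(k(B), 2), 2)) = -84*(62 + 9) = -84*71 = -5964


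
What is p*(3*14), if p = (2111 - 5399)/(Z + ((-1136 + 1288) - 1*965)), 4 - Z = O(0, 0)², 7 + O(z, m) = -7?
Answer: 46032/335 ≈ 137.41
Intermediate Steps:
O(z, m) = -14 (O(z, m) = -7 - 7 = -14)
Z = -192 (Z = 4 - 1*(-14)² = 4 - 1*196 = 4 - 196 = -192)
p = 1096/335 (p = (2111 - 5399)/(-192 + ((-1136 + 1288) - 1*965)) = -3288/(-192 + (152 - 965)) = -3288/(-192 - 813) = -3288/(-1005) = -3288*(-1/1005) = 1096/335 ≈ 3.2716)
p*(3*14) = 1096*(3*14)/335 = (1096/335)*42 = 46032/335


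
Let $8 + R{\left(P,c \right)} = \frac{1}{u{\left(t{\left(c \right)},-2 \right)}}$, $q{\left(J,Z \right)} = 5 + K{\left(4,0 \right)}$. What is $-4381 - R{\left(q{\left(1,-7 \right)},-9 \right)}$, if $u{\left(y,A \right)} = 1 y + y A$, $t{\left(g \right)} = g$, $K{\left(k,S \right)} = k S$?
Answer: $- \frac{39358}{9} \approx -4373.1$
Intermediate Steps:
$K{\left(k,S \right)} = S k$
$q{\left(J,Z \right)} = 5$ ($q{\left(J,Z \right)} = 5 + 0 \cdot 4 = 5 + 0 = 5$)
$u{\left(y,A \right)} = y + A y$
$R{\left(P,c \right)} = -8 - \frac{1}{c}$ ($R{\left(P,c \right)} = -8 + \frac{1}{c \left(1 - 2\right)} = -8 + \frac{1}{c \left(-1\right)} = -8 + \frac{1}{\left(-1\right) c} = -8 - \frac{1}{c}$)
$-4381 - R{\left(q{\left(1,-7 \right)},-9 \right)} = -4381 - \left(-8 - \frac{1}{-9}\right) = -4381 - \left(-8 - - \frac{1}{9}\right) = -4381 - \left(-8 + \frac{1}{9}\right) = -4381 - - \frac{71}{9} = -4381 + \frac{71}{9} = - \frac{39358}{9}$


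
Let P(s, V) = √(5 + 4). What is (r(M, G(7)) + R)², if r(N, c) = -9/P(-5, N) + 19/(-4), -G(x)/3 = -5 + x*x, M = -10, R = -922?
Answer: 13830961/16 ≈ 8.6444e+5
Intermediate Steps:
P(s, V) = 3 (P(s, V) = √9 = 3)
G(x) = 15 - 3*x² (G(x) = -3*(-5 + x*x) = -3*(-5 + x²) = 15 - 3*x²)
r(N, c) = -31/4 (r(N, c) = -9/3 + 19/(-4) = -9*⅓ + 19*(-¼) = -3 - 19/4 = -31/4)
(r(M, G(7)) + R)² = (-31/4 - 922)² = (-3719/4)² = 13830961/16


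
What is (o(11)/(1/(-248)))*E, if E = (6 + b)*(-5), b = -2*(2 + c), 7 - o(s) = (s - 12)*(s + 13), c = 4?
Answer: -230640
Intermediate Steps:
o(s) = 7 - (-12 + s)*(13 + s) (o(s) = 7 - (s - 12)*(s + 13) = 7 - (-12 + s)*(13 + s))
b = -12 (b = -2*(2 + 4) = -2*6 = -12)
E = 30 (E = (6 - 12)*(-5) = -6*(-5) = 30)
(o(11)/(1/(-248)))*E = ((163 - 1*11 - 1*11**2)/(1/(-248)))*30 = ((163 - 11 - 1*121)/(-1/248))*30 = ((163 - 11 - 121)*(-248))*30 = (31*(-248))*30 = -7688*30 = -230640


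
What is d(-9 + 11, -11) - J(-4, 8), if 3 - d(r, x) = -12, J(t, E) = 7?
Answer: 8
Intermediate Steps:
d(r, x) = 15 (d(r, x) = 3 - 1*(-12) = 3 + 12 = 15)
d(-9 + 11, -11) - J(-4, 8) = 15 - 1*7 = 15 - 7 = 8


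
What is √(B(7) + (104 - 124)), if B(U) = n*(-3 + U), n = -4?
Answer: 6*I ≈ 6.0*I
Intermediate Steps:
B(U) = 12 - 4*U (B(U) = -4*(-3 + U) = 12 - 4*U)
√(B(7) + (104 - 124)) = √((12 - 4*7) + (104 - 124)) = √((12 - 28) - 20) = √(-16 - 20) = √(-36) = 6*I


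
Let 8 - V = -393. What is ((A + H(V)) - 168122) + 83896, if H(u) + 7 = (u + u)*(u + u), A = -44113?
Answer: 514858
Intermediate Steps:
V = 401 (V = 8 - 1*(-393) = 8 + 393 = 401)
H(u) = -7 + 4*u² (H(u) = -7 + (u + u)*(u + u) = -7 + (2*u)*(2*u) = -7 + 4*u²)
((A + H(V)) - 168122) + 83896 = ((-44113 + (-7 + 4*401²)) - 168122) + 83896 = ((-44113 + (-7 + 4*160801)) - 168122) + 83896 = ((-44113 + (-7 + 643204)) - 168122) + 83896 = ((-44113 + 643197) - 168122) + 83896 = (599084 - 168122) + 83896 = 430962 + 83896 = 514858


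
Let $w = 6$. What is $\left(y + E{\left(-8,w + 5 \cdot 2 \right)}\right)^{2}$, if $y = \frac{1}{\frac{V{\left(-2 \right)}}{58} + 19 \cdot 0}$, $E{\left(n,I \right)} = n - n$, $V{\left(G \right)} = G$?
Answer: $841$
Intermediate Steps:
$E{\left(n,I \right)} = 0$
$y = -29$ ($y = \frac{1}{- \frac{2}{58} + 19 \cdot 0} = \frac{1}{\left(-2\right) \frac{1}{58} + 0} = \frac{1}{- \frac{1}{29} + 0} = \frac{1}{- \frac{1}{29}} = -29$)
$\left(y + E{\left(-8,w + 5 \cdot 2 \right)}\right)^{2} = \left(-29 + 0\right)^{2} = \left(-29\right)^{2} = 841$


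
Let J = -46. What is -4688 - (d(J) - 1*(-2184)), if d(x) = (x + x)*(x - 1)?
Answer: -11196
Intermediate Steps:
d(x) = 2*x*(-1 + x) (d(x) = (2*x)*(-1 + x) = 2*x*(-1 + x))
-4688 - (d(J) - 1*(-2184)) = -4688 - (2*(-46)*(-1 - 46) - 1*(-2184)) = -4688 - (2*(-46)*(-47) + 2184) = -4688 - (4324 + 2184) = -4688 - 1*6508 = -4688 - 6508 = -11196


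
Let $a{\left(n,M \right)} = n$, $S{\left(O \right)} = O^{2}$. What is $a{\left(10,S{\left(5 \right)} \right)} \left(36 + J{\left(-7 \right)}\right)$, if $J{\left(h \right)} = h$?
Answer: $290$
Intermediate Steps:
$a{\left(10,S{\left(5 \right)} \right)} \left(36 + J{\left(-7 \right)}\right) = 10 \left(36 - 7\right) = 10 \cdot 29 = 290$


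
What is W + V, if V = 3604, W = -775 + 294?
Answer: 3123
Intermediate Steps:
W = -481
W + V = -481 + 3604 = 3123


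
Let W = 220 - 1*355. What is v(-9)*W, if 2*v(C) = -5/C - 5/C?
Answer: -75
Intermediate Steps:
v(C) = -5/C (v(C) = (-5/C - 5/C)/2 = (-10/C)/2 = -5/C)
W = -135 (W = 220 - 355 = -135)
v(-9)*W = -5/(-9)*(-135) = -5*(-⅑)*(-135) = (5/9)*(-135) = -75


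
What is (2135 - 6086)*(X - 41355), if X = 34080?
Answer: 28743525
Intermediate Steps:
(2135 - 6086)*(X - 41355) = (2135 - 6086)*(34080 - 41355) = -3951*(-7275) = 28743525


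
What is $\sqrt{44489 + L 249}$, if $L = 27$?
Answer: $2 \sqrt{12803} \approx 226.3$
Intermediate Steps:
$\sqrt{44489 + L 249} = \sqrt{44489 + 27 \cdot 249} = \sqrt{44489 + 6723} = \sqrt{51212} = 2 \sqrt{12803}$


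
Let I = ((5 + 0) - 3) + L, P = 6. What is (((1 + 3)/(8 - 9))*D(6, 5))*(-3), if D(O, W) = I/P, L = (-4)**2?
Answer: 36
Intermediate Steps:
L = 16
I = 18 (I = ((5 + 0) - 3) + 16 = (5 - 3) + 16 = 2 + 16 = 18)
D(O, W) = 3 (D(O, W) = 18/6 = 18*(1/6) = 3)
(((1 + 3)/(8 - 9))*D(6, 5))*(-3) = (((1 + 3)/(8 - 9))*3)*(-3) = ((4/(-1))*3)*(-3) = ((4*(-1))*3)*(-3) = -4*3*(-3) = -12*(-3) = 36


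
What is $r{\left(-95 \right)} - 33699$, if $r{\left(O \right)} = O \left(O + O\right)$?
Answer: $-15649$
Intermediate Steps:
$r{\left(O \right)} = 2 O^{2}$ ($r{\left(O \right)} = O 2 O = 2 O^{2}$)
$r{\left(-95 \right)} - 33699 = 2 \left(-95\right)^{2} - 33699 = 2 \cdot 9025 - 33699 = 18050 - 33699 = -15649$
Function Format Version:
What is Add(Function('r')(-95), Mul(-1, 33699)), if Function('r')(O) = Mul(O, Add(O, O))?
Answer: -15649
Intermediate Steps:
Function('r')(O) = Mul(2, Pow(O, 2)) (Function('r')(O) = Mul(O, Mul(2, O)) = Mul(2, Pow(O, 2)))
Add(Function('r')(-95), Mul(-1, 33699)) = Add(Mul(2, Pow(-95, 2)), Mul(-1, 33699)) = Add(Mul(2, 9025), -33699) = Add(18050, -33699) = -15649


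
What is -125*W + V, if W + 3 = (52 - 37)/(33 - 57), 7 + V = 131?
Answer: 4617/8 ≈ 577.13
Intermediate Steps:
V = 124 (V = -7 + 131 = 124)
W = -29/8 (W = -3 + (52 - 37)/(33 - 57) = -3 + 15/(-24) = -3 + 15*(-1/24) = -3 - 5/8 = -29/8 ≈ -3.6250)
-125*W + V = -125*(-29/8) + 124 = 3625/8 + 124 = 4617/8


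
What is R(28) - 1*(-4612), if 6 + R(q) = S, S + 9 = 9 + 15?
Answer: 4621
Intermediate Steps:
S = 15 (S = -9 + (9 + 15) = -9 + 24 = 15)
R(q) = 9 (R(q) = -6 + 15 = 9)
R(28) - 1*(-4612) = 9 - 1*(-4612) = 9 + 4612 = 4621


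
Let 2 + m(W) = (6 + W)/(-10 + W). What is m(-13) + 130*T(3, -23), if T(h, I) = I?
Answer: -68809/23 ≈ -2991.7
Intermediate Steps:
m(W) = -2 + (6 + W)/(-10 + W)
m(-13) + 130*T(3, -23) = (26 - 1*(-13))/(-10 - 13) + 130*(-23) = (26 + 13)/(-23) - 2990 = -1/23*39 - 2990 = -39/23 - 2990 = -68809/23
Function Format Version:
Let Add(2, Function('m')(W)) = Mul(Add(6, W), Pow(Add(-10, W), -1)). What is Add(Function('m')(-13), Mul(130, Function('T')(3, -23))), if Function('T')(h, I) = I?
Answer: Rational(-68809, 23) ≈ -2991.7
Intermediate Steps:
Function('m')(W) = Add(-2, Mul(Pow(Add(-10, W), -1), Add(6, W))) (Function('m')(W) = Add(-2, Mul(Add(6, W), Pow(Add(-10, W), -1))) = Add(-2, Mul(Pow(Add(-10, W), -1), Add(6, W))))
Add(Function('m')(-13), Mul(130, Function('T')(3, -23))) = Add(Mul(Pow(Add(-10, -13), -1), Add(26, Mul(-1, -13))), Mul(130, -23)) = Add(Mul(Pow(-23, -1), Add(26, 13)), -2990) = Add(Mul(Rational(-1, 23), 39), -2990) = Add(Rational(-39, 23), -2990) = Rational(-68809, 23)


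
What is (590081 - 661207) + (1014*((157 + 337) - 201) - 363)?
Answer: 225613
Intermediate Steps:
(590081 - 661207) + (1014*((157 + 337) - 201) - 363) = -71126 + (1014*(494 - 201) - 363) = -71126 + (1014*293 - 363) = -71126 + (297102 - 363) = -71126 + 296739 = 225613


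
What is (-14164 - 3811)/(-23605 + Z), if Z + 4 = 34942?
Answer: -17975/11333 ≈ -1.5861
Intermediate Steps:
Z = 34938 (Z = -4 + 34942 = 34938)
(-14164 - 3811)/(-23605 + Z) = (-14164 - 3811)/(-23605 + 34938) = -17975/11333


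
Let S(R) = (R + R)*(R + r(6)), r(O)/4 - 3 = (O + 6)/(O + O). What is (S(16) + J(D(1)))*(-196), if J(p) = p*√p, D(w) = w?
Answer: -200900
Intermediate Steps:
r(O) = 12 + 2*(6 + O)/O (r(O) = 12 + 4*((O + 6)/(O + O)) = 12 + 4*((6 + O)/((2*O))) = 12 + 4*((6 + O)*(1/(2*O))) = 12 + 4*((6 + O)/(2*O)) = 12 + 2*(6 + O)/O)
J(p) = p^(3/2)
S(R) = 2*R*(16 + R) (S(R) = (R + R)*(R + (14 + 12/6)) = (2*R)*(R + (14 + 12*(⅙))) = (2*R)*(R + (14 + 2)) = (2*R)*(R + 16) = (2*R)*(16 + R) = 2*R*(16 + R))
(S(16) + J(D(1)))*(-196) = (2*16*(16 + 16) + 1^(3/2))*(-196) = (2*16*32 + 1)*(-196) = (1024 + 1)*(-196) = 1025*(-196) = -200900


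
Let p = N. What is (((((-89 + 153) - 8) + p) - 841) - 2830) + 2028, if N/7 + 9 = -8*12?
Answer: -2322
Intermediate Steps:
N = -735 (N = -63 + 7*(-8*12) = -63 + 7*(-96) = -63 - 672 = -735)
p = -735
(((((-89 + 153) - 8) + p) - 841) - 2830) + 2028 = (((((-89 + 153) - 8) - 735) - 841) - 2830) + 2028 = ((((64 - 8) - 735) - 841) - 2830) + 2028 = (((56 - 735) - 841) - 2830) + 2028 = ((-679 - 841) - 2830) + 2028 = (-1520 - 2830) + 2028 = -4350 + 2028 = -2322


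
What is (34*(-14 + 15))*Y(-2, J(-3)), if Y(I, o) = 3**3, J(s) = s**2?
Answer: 918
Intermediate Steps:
Y(I, o) = 27
(34*(-14 + 15))*Y(-2, J(-3)) = (34*(-14 + 15))*27 = (34*1)*27 = 34*27 = 918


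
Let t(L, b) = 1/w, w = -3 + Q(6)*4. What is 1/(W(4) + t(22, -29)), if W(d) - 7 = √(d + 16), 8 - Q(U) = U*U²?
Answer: 1219935/5051959 - 697225*√5/10103918 ≈ 0.087177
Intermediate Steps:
Q(U) = 8 - U³ (Q(U) = 8 - U*U² = 8 - U³)
W(d) = 7 + √(16 + d) (W(d) = 7 + √(d + 16) = 7 + √(16 + d))
w = -835 (w = -3 + (8 - 1*6³)*4 = -3 + (8 - 1*216)*4 = -3 + (8 - 216)*4 = -3 - 208*4 = -3 - 832 = -835)
t(L, b) = -1/835 (t(L, b) = 1/(-835) = -1/835)
1/(W(4) + t(22, -29)) = 1/((7 + √(16 + 4)) - 1/835) = 1/((7 + √20) - 1/835) = 1/((7 + 2*√5) - 1/835) = 1/(5844/835 + 2*√5)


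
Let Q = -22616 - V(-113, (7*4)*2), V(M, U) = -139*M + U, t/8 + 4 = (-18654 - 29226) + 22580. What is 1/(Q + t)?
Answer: -1/240811 ≈ -4.1526e-6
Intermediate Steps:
t = -202432 (t = -32 + 8*((-18654 - 29226) + 22580) = -32 + 8*(-47880 + 22580) = -32 + 8*(-25300) = -32 - 202400 = -202432)
V(M, U) = U - 139*M
Q = -38379 (Q = -22616 - ((7*4)*2 - 139*(-113)) = -22616 - (28*2 + 15707) = -22616 - (56 + 15707) = -22616 - 1*15763 = -22616 - 15763 = -38379)
1/(Q + t) = 1/(-38379 - 202432) = 1/(-240811) = -1/240811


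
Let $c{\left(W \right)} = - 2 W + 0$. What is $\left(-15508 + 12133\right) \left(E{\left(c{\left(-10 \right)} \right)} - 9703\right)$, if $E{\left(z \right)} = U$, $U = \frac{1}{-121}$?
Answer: $\frac{3962466000}{121} \approx 3.2748 \cdot 10^{7}$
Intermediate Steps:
$c{\left(W \right)} = - 2 W$
$U = - \frac{1}{121} \approx -0.0082645$
$E{\left(z \right)} = - \frac{1}{121}$
$\left(-15508 + 12133\right) \left(E{\left(c{\left(-10 \right)} \right)} - 9703\right) = \left(-15508 + 12133\right) \left(- \frac{1}{121} - 9703\right) = \left(-3375\right) \left(- \frac{1174064}{121}\right) = \frac{3962466000}{121}$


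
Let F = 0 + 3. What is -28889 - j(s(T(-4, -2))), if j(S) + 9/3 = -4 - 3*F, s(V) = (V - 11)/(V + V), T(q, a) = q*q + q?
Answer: -28873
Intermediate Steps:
T(q, a) = q + q² (T(q, a) = q² + q = q + q²)
s(V) = (-11 + V)/(2*V) (s(V) = (-11 + V)/((2*V)) = (-11 + V)*(1/(2*V)) = (-11 + V)/(2*V))
F = 3
j(S) = -16 (j(S) = -3 + (-4 - 3*3) = -3 + (-4 - 9) = -3 - 13 = -16)
-28889 - j(s(T(-4, -2))) = -28889 - 1*(-16) = -28889 + 16 = -28873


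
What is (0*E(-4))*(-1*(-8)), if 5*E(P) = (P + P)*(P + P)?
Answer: 0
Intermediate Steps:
E(P) = 4*P²/5 (E(P) = ((P + P)*(P + P))/5 = ((2*P)*(2*P))/5 = (4*P²)/5 = 4*P²/5)
(0*E(-4))*(-1*(-8)) = (0*((⅘)*(-4)²))*(-1*(-8)) = (0*((⅘)*16))*8 = (0*(64/5))*8 = 0*8 = 0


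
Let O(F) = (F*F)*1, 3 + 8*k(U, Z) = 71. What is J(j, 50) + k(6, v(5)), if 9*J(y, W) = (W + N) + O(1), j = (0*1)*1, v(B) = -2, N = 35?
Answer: 325/18 ≈ 18.056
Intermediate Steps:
j = 0 (j = 0*1 = 0)
k(U, Z) = 17/2 (k(U, Z) = -3/8 + (⅛)*71 = -3/8 + 71/8 = 17/2)
O(F) = F² (O(F) = F²*1 = F²)
J(y, W) = 4 + W/9 (J(y, W) = ((W + 35) + 1²)/9 = ((35 + W) + 1)/9 = (36 + W)/9 = 4 + W/9)
J(j, 50) + k(6, v(5)) = (4 + (⅑)*50) + 17/2 = (4 + 50/9) + 17/2 = 86/9 + 17/2 = 325/18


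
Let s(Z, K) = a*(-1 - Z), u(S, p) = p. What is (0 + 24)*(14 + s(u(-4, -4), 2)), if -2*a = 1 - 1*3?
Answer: 408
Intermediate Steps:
a = 1 (a = -(1 - 1*3)/2 = -(1 - 3)/2 = -½*(-2) = 1)
s(Z, K) = -1 - Z (s(Z, K) = 1*(-1 - Z) = -1 - Z)
(0 + 24)*(14 + s(u(-4, -4), 2)) = (0 + 24)*(14 + (-1 - 1*(-4))) = 24*(14 + (-1 + 4)) = 24*(14 + 3) = 24*17 = 408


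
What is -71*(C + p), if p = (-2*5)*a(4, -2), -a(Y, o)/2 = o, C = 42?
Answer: -142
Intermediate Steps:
a(Y, o) = -2*o
p = -40 (p = (-2*5)*(-2*(-2)) = -10*4 = -40)
-71*(C + p) = -71*(42 - 40) = -71*2 = -142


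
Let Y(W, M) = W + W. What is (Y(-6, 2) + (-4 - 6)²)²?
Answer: 7744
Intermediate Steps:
Y(W, M) = 2*W
(Y(-6, 2) + (-4 - 6)²)² = (2*(-6) + (-4 - 6)²)² = (-12 + (-10)²)² = (-12 + 100)² = 88² = 7744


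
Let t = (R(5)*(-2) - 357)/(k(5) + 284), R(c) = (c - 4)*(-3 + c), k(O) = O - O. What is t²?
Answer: 130321/80656 ≈ 1.6158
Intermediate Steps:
k(O) = 0
R(c) = (-4 + c)*(-3 + c)
t = -361/284 (t = ((12 + 5² - 7*5)*(-2) - 357)/(0 + 284) = ((12 + 25 - 35)*(-2) - 357)/284 = (2*(-2) - 357)*(1/284) = (-4 - 357)*(1/284) = -361*1/284 = -361/284 ≈ -1.2711)
t² = (-361/284)² = 130321/80656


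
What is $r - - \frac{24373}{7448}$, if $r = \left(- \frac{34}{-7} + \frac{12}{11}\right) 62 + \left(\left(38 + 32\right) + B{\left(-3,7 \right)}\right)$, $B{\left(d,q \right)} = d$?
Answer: $\frac{35970623}{81928} \approx 439.05$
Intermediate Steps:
$r = \frac{33555}{77}$ ($r = \left(- \frac{34}{-7} + \frac{12}{11}\right) 62 + \left(\left(38 + 32\right) - 3\right) = \left(\left(-34\right) \left(- \frac{1}{7}\right) + 12 \cdot \frac{1}{11}\right) 62 + \left(70 - 3\right) = \left(\frac{34}{7} + \frac{12}{11}\right) 62 + 67 = \frac{458}{77} \cdot 62 + 67 = \frac{28396}{77} + 67 = \frac{33555}{77} \approx 435.78$)
$r - - \frac{24373}{7448} = \frac{33555}{77} - - \frac{24373}{7448} = \frac{33555}{77} + \frac{24373}{7448} = \frac{35970623}{81928}$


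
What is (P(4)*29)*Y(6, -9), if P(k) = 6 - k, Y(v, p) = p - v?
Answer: -870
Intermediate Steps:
(P(4)*29)*Y(6, -9) = ((6 - 1*4)*29)*(-9 - 1*6) = ((6 - 4)*29)*(-9 - 6) = (2*29)*(-15) = 58*(-15) = -870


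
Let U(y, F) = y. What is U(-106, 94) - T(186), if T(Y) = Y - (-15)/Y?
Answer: -18109/62 ≈ -292.08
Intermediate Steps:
T(Y) = Y + 15/Y
U(-106, 94) - T(186) = -106 - (186 + 15/186) = -106 - (186 + 15*(1/186)) = -106 - (186 + 5/62) = -106 - 1*11537/62 = -106 - 11537/62 = -18109/62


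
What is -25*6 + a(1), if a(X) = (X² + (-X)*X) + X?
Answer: -149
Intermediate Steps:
a(X) = X (a(X) = (X² - X²) + X = 0 + X = X)
-25*6 + a(1) = -25*6 + 1 = -150 + 1 = -149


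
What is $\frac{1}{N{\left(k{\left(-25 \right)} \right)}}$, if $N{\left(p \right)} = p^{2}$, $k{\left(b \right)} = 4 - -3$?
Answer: $\frac{1}{49} \approx 0.020408$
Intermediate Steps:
$k{\left(b \right)} = 7$ ($k{\left(b \right)} = 4 + 3 = 7$)
$\frac{1}{N{\left(k{\left(-25 \right)} \right)}} = \frac{1}{7^{2}} = \frac{1}{49}$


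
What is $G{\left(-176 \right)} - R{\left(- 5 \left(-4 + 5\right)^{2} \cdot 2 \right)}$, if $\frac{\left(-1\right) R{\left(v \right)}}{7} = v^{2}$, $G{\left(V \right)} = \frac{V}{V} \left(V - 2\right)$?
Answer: $522$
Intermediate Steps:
$G{\left(V \right)} = -2 + V$ ($G{\left(V \right)} = 1 \left(-2 + V\right) = -2 + V$)
$R{\left(v \right)} = - 7 v^{2}$
$G{\left(-176 \right)} - R{\left(- 5 \left(-4 + 5\right)^{2} \cdot 2 \right)} = \left(-2 - 176\right) - - 7 \left(- 5 \left(-4 + 5\right)^{2} \cdot 2\right)^{2} = -178 - - 7 \left(- 5 \cdot 1^{2} \cdot 2\right)^{2} = -178 - - 7 \left(\left(-5\right) 1 \cdot 2\right)^{2} = -178 - - 7 \left(\left(-5\right) 2\right)^{2} = -178 - - 7 \left(-10\right)^{2} = -178 - \left(-7\right) 100 = -178 - -700 = -178 + 700 = 522$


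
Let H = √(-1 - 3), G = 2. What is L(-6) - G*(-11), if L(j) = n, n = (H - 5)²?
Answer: 43 - 20*I ≈ 43.0 - 20.0*I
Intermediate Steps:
H = 2*I (H = √(-4) = 2*I ≈ 2.0*I)
n = (-5 + 2*I)² (n = (2*I - 5)² = (-5 + 2*I)² ≈ 21.0 - 20.0*I)
L(j) = 21 - 20*I
L(-6) - G*(-11) = (21 - 20*I) - 2*(-11) = (21 - 20*I) - 1*(-22) = (21 - 20*I) + 22 = 43 - 20*I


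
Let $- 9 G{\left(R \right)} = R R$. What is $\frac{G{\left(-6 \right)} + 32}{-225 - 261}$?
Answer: $- \frac{14}{243} \approx -0.057613$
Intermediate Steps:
$G{\left(R \right)} = - \frac{R^{2}}{9}$ ($G{\left(R \right)} = - \frac{R R}{9} = - \frac{R^{2}}{9}$)
$\frac{G{\left(-6 \right)} + 32}{-225 - 261} = \frac{- \frac{\left(-6\right)^{2}}{9} + 32}{-225 - 261} = \frac{\left(- \frac{1}{9}\right) 36 + 32}{-486} = \left(-4 + 32\right) \left(- \frac{1}{486}\right) = 28 \left(- \frac{1}{486}\right) = - \frac{14}{243}$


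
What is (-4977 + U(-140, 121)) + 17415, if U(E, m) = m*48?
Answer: 18246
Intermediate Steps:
U(E, m) = 48*m
(-4977 + U(-140, 121)) + 17415 = (-4977 + 48*121) + 17415 = (-4977 + 5808) + 17415 = 831 + 17415 = 18246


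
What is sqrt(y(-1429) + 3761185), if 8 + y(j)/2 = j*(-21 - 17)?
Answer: sqrt(3869773) ≈ 1967.2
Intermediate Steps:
y(j) = -16 - 76*j (y(j) = -16 + 2*(j*(-21 - 17)) = -16 + 2*(j*(-38)) = -16 + 2*(-38*j) = -16 - 76*j)
sqrt(y(-1429) + 3761185) = sqrt((-16 - 76*(-1429)) + 3761185) = sqrt((-16 + 108604) + 3761185) = sqrt(108588 + 3761185) = sqrt(3869773)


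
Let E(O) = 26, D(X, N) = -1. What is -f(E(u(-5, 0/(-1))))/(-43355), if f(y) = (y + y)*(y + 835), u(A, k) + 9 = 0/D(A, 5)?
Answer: 3444/3335 ≈ 1.0327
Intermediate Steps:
u(A, k) = -9 (u(A, k) = -9 + 0/(-1) = -9 + 0*(-1) = -9 + 0 = -9)
f(y) = 2*y*(835 + y) (f(y) = (2*y)*(835 + y) = 2*y*(835 + y))
-f(E(u(-5, 0/(-1))))/(-43355) = -2*26*(835 + 26)/(-43355) = -2*26*861*(-1)/43355 = -44772*(-1)/43355 = -1*(-3444/3335) = 3444/3335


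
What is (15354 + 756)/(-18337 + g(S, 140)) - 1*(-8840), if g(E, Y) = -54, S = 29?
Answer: 162560330/18391 ≈ 8839.1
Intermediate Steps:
(15354 + 756)/(-18337 + g(S, 140)) - 1*(-8840) = (15354 + 756)/(-18337 - 54) - 1*(-8840) = 16110/(-18391) + 8840 = 16110*(-1/18391) + 8840 = -16110/18391 + 8840 = 162560330/18391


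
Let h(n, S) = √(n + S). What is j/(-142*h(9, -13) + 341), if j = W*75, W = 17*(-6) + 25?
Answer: -1969275/196937 - 1640100*I/196937 ≈ -9.9995 - 8.328*I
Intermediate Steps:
W = -77 (W = -102 + 25 = -77)
h(n, S) = √(S + n)
j = -5775 (j = -77*75 = -5775)
j/(-142*h(9, -13) + 341) = -5775/(-142*√(-13 + 9) + 341) = -5775/(-284*I + 341) = -5775*(341 + 284*I)/196937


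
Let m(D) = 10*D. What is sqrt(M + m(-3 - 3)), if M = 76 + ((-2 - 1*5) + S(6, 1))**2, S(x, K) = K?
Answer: 2*sqrt(13) ≈ 7.2111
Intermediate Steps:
M = 112 (M = 76 + ((-2 - 1*5) + 1)**2 = 76 + ((-2 - 5) + 1)**2 = 76 + (-7 + 1)**2 = 76 + (-6)**2 = 76 + 36 = 112)
sqrt(M + m(-3 - 3)) = sqrt(112 + 10*(-3 - 3)) = sqrt(112 + 10*(-6)) = sqrt(112 - 60) = sqrt(52) = 2*sqrt(13)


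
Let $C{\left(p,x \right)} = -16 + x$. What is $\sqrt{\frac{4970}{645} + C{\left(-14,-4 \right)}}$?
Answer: $\frac{i \sqrt{204594}}{129} \approx 3.5064 i$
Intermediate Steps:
$\sqrt{\frac{4970}{645} + C{\left(-14,-4 \right)}} = \sqrt{\frac{4970}{645} - 20} = \sqrt{4970 \cdot \frac{1}{645} - 20} = \sqrt{\frac{994}{129} - 20} = \sqrt{- \frac{1586}{129}} = \frac{i \sqrt{204594}}{129}$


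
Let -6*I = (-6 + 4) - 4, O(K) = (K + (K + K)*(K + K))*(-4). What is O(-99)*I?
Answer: -156420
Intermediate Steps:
O(K) = -16*K² - 4*K (O(K) = (K + (2*K)*(2*K))*(-4) = (K + 4*K²)*(-4) = -16*K² - 4*K)
I = 1 (I = -((-6 + 4) - 4)/6 = -(-2 - 4)/6 = -⅙*(-6) = 1)
O(-99)*I = -4*(-99)*(1 + 4*(-99))*1 = -4*(-99)*(1 - 396)*1 = -4*(-99)*(-395)*1 = -156420*1 = -156420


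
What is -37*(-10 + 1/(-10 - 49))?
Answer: 21867/59 ≈ 370.63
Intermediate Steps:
-37*(-10 + 1/(-10 - 49)) = -37*(-10 + 1/(-59)) = -37*(-10 - 1/59) = -37*(-591/59) = 21867/59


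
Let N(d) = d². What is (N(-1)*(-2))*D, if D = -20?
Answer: 40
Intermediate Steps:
(N(-1)*(-2))*D = ((-1)²*(-2))*(-20) = (1*(-2))*(-20) = -2*(-20) = 40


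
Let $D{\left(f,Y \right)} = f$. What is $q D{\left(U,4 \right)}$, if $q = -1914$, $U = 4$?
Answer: $-7656$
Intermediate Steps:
$q D{\left(U,4 \right)} = \left(-1914\right) 4 = -7656$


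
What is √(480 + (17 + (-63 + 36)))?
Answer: √470 ≈ 21.679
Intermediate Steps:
√(480 + (17 + (-63 + 36))) = √(480 + (17 - 27)) = √(480 - 10) = √470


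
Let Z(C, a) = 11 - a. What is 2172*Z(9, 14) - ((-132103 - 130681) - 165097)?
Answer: 421365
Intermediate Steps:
2172*Z(9, 14) - ((-132103 - 130681) - 165097) = 2172*(11 - 1*14) - ((-132103 - 130681) - 165097) = 2172*(11 - 14) - (-262784 - 165097) = 2172*(-3) - 1*(-427881) = -6516 + 427881 = 421365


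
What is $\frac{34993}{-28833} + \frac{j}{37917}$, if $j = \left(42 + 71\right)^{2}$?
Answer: $- \frac{45650524}{52060041} \approx -0.87688$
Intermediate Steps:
$j = 12769$ ($j = 113^{2} = 12769$)
$\frac{34993}{-28833} + \frac{j}{37917} = \frac{34993}{-28833} + \frac{12769}{37917} = 34993 \left(- \frac{1}{28833}\right) + 12769 \cdot \frac{1}{37917} = - \frac{4999}{4119} + \frac{12769}{37917} = - \frac{45650524}{52060041}$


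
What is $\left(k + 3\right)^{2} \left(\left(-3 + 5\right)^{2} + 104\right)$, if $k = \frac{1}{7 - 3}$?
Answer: $\frac{4563}{4} \approx 1140.8$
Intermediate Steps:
$k = \frac{1}{4} \approx 0.25$
$\left(k + 3\right)^{2} \left(\left(-3 + 5\right)^{2} + 104\right) = \left(\frac{1}{4} + 3\right)^{2} \left(\left(-3 + 5\right)^{2} + 104\right) = \left(\frac{13}{4}\right)^{2} \left(2^{2} + 104\right) = \frac{169 \left(4 + 104\right)}{16} = \frac{169}{16} \cdot 108 = \frac{4563}{4}$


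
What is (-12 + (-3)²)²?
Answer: 9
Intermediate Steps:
(-12 + (-3)²)² = (-12 + 9)² = (-3)² = 9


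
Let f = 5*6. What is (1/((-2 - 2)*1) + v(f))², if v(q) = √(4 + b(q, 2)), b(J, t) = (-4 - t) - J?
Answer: (1 - 16*I*√2)²/16 ≈ -31.938 - 2.8284*I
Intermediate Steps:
f = 30
b(J, t) = -4 - J - t
v(q) = √(-2 - q) (v(q) = √(4 + (-4 - q - 1*2)) = √(4 + (-4 - q - 2)) = √(4 + (-6 - q)) = √(-2 - q))
(1/((-2 - 2)*1) + v(f))² = (1/((-2 - 2)*1) + √(-2 - 1*30))² = (1/(-4*1) + √(-2 - 30))² = (1/(-4) + √(-32))² = (-¼ + 4*I*√2)²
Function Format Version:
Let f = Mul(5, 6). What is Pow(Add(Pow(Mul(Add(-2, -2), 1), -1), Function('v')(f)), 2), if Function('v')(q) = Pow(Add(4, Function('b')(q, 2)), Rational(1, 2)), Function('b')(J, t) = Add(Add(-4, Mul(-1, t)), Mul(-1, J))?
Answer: Mul(Rational(1, 16), Pow(Add(1, Mul(-16, I, Pow(2, Rational(1, 2)))), 2)) ≈ Add(-31.938, Mul(-2.8284, I))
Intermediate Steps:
f = 30
Function('b')(J, t) = Add(-4, Mul(-1, J), Mul(-1, t))
Function('v')(q) = Pow(Add(-2, Mul(-1, q)), Rational(1, 2)) (Function('v')(q) = Pow(Add(4, Add(-4, Mul(-1, q), Mul(-1, 2))), Rational(1, 2)) = Pow(Add(4, Add(-4, Mul(-1, q), -2)), Rational(1, 2)) = Pow(Add(4, Add(-6, Mul(-1, q))), Rational(1, 2)) = Pow(Add(-2, Mul(-1, q)), Rational(1, 2)))
Pow(Add(Pow(Mul(Add(-2, -2), 1), -1), Function('v')(f)), 2) = Pow(Add(Pow(Mul(Add(-2, -2), 1), -1), Pow(Add(-2, Mul(-1, 30)), Rational(1, 2))), 2) = Pow(Add(Pow(Mul(-4, 1), -1), Pow(Add(-2, -30), Rational(1, 2))), 2) = Pow(Add(Pow(-4, -1), Pow(-32, Rational(1, 2))), 2) = Pow(Add(Rational(-1, 4), Mul(4, I, Pow(2, Rational(1, 2)))), 2)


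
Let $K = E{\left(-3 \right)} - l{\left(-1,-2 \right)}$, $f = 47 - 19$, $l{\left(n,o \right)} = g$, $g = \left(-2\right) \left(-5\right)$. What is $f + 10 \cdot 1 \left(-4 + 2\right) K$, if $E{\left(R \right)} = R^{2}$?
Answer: $48$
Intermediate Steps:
$g = 10$
$l{\left(n,o \right)} = 10$
$f = 28$ ($f = 47 - 19 = 28$)
$K = -1$ ($K = \left(-3\right)^{2} - 10 = 9 - 10 = -1$)
$f + 10 \cdot 1 \left(-4 + 2\right) K = 28 + 10 \cdot 1 \left(-4 + 2\right) \left(-1\right) = 28 + 10 \cdot 1 \left(-2\right) \left(-1\right) = 28 + 10 \left(-2\right) \left(-1\right) = 28 - -20 = 28 + 20 = 48$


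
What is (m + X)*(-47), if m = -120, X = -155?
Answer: 12925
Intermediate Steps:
(m + X)*(-47) = (-120 - 155)*(-47) = -275*(-47) = 12925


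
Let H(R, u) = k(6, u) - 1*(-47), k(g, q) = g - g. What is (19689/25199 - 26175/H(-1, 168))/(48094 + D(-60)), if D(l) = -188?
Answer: -329329221/28368807409 ≈ -0.011609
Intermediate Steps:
k(g, q) = 0
H(R, u) = 47 (H(R, u) = 0 - 1*(-47) = 0 + 47 = 47)
(19689/25199 - 26175/H(-1, 168))/(48094 + D(-60)) = (19689/25199 - 26175/47)/(48094 - 188) = (19689*(1/25199) - 26175*1/47)/47906 = (19689/25199 - 26175/47)*(1/47906) = -658658442/1184353*1/47906 = -329329221/28368807409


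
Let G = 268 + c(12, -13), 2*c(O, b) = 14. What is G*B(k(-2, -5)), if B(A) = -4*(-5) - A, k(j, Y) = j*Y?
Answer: 2750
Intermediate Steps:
c(O, b) = 7 (c(O, b) = (½)*14 = 7)
k(j, Y) = Y*j
B(A) = 20 - A
G = 275 (G = 268 + 7 = 275)
G*B(k(-2, -5)) = 275*(20 - (-5)*(-2)) = 275*(20 - 1*10) = 275*(20 - 10) = 275*10 = 2750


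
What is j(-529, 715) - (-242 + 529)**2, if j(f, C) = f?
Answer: -82898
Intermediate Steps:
j(-529, 715) - (-242 + 529)**2 = -529 - (-242 + 529)**2 = -529 - 1*287**2 = -529 - 1*82369 = -529 - 82369 = -82898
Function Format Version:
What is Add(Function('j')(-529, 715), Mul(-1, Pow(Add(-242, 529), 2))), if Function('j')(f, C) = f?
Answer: -82898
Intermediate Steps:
Add(Function('j')(-529, 715), Mul(-1, Pow(Add(-242, 529), 2))) = Add(-529, Mul(-1, Pow(Add(-242, 529), 2))) = Add(-529, Mul(-1, Pow(287, 2))) = Add(-529, Mul(-1, 82369)) = Add(-529, -82369) = -82898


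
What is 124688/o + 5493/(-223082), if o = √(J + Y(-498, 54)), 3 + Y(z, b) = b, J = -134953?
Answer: -5493/223082 - 62344*I*√134902/67451 ≈ -0.024623 - 339.48*I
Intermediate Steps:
Y(z, b) = -3 + b
o = I*√134902 (o = √(-134953 + (-3 + 54)) = √(-134953 + 51) = √(-134902) = I*√134902 ≈ 367.29*I)
124688/o + 5493/(-223082) = 124688/((I*√134902)) + 5493/(-223082) = 124688*(-I*√134902/134902) + 5493*(-1/223082) = -62344*I*√134902/67451 - 5493/223082 = -5493/223082 - 62344*I*√134902/67451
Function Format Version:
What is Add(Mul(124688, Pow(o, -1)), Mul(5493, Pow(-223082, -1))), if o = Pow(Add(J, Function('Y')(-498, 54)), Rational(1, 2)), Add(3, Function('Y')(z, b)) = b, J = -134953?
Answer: Add(Rational(-5493, 223082), Mul(Rational(-62344, 67451), I, Pow(134902, Rational(1, 2)))) ≈ Add(-0.024623, Mul(-339.48, I))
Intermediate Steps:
Function('Y')(z, b) = Add(-3, b)
o = Mul(I, Pow(134902, Rational(1, 2))) (o = Pow(Add(-134953, Add(-3, 54)), Rational(1, 2)) = Pow(Add(-134953, 51), Rational(1, 2)) = Pow(-134902, Rational(1, 2)) = Mul(I, Pow(134902, Rational(1, 2))) ≈ Mul(367.29, I))
Add(Mul(124688, Pow(o, -1)), Mul(5493, Pow(-223082, -1))) = Add(Mul(124688, Pow(Mul(I, Pow(134902, Rational(1, 2))), -1)), Mul(5493, Pow(-223082, -1))) = Add(Mul(124688, Mul(Rational(-1, 134902), I, Pow(134902, Rational(1, 2)))), Mul(5493, Rational(-1, 223082))) = Add(Mul(Rational(-62344, 67451), I, Pow(134902, Rational(1, 2))), Rational(-5493, 223082)) = Add(Rational(-5493, 223082), Mul(Rational(-62344, 67451), I, Pow(134902, Rational(1, 2))))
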